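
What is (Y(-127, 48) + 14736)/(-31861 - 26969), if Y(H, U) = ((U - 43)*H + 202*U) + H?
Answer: -789/1961 ≈ -0.40235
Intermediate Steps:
Y(H, U) = H + 202*U + H*(-43 + U) (Y(H, U) = ((-43 + U)*H + 202*U) + H = (H*(-43 + U) + 202*U) + H = (202*U + H*(-43 + U)) + H = H + 202*U + H*(-43 + U))
(Y(-127, 48) + 14736)/(-31861 - 26969) = ((-42*(-127) + 202*48 - 127*48) + 14736)/(-31861 - 26969) = ((5334 + 9696 - 6096) + 14736)/(-58830) = (8934 + 14736)*(-1/58830) = 23670*(-1/58830) = -789/1961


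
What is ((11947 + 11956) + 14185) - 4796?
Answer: 33292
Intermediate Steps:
((11947 + 11956) + 14185) - 4796 = (23903 + 14185) - 4796 = 38088 - 4796 = 33292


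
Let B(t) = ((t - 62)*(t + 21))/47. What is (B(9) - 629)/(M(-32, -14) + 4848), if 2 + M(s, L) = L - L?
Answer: -31153/227762 ≈ -0.13678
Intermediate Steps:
M(s, L) = -2 (M(s, L) = -2 + (L - L) = -2 + 0 = -2)
B(t) = (-62 + t)*(21 + t)/47 (B(t) = ((-62 + t)*(21 + t))*(1/47) = (-62 + t)*(21 + t)/47)
(B(9) - 629)/(M(-32, -14) + 4848) = ((-1302/47 - 41/47*9 + (1/47)*9**2) - 629)/(-2 + 4848) = ((-1302/47 - 369/47 + (1/47)*81) - 629)/4846 = ((-1302/47 - 369/47 + 81/47) - 629)*(1/4846) = (-1590/47 - 629)*(1/4846) = -31153/47*1/4846 = -31153/227762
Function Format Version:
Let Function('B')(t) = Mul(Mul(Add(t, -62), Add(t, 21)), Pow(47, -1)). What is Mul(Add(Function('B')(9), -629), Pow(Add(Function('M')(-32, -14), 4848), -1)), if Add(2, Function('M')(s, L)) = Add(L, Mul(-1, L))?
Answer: Rational(-31153, 227762) ≈ -0.13678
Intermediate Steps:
Function('M')(s, L) = -2 (Function('M')(s, L) = Add(-2, Add(L, Mul(-1, L))) = Add(-2, 0) = -2)
Function('B')(t) = Mul(Rational(1, 47), Add(-62, t), Add(21, t)) (Function('B')(t) = Mul(Mul(Add(-62, t), Add(21, t)), Rational(1, 47)) = Mul(Rational(1, 47), Add(-62, t), Add(21, t)))
Mul(Add(Function('B')(9), -629), Pow(Add(Function('M')(-32, -14), 4848), -1)) = Mul(Add(Add(Rational(-1302, 47), Mul(Rational(-41, 47), 9), Mul(Rational(1, 47), Pow(9, 2))), -629), Pow(Add(-2, 4848), -1)) = Mul(Add(Add(Rational(-1302, 47), Rational(-369, 47), Mul(Rational(1, 47), 81)), -629), Pow(4846, -1)) = Mul(Add(Add(Rational(-1302, 47), Rational(-369, 47), Rational(81, 47)), -629), Rational(1, 4846)) = Mul(Add(Rational(-1590, 47), -629), Rational(1, 4846)) = Mul(Rational(-31153, 47), Rational(1, 4846)) = Rational(-31153, 227762)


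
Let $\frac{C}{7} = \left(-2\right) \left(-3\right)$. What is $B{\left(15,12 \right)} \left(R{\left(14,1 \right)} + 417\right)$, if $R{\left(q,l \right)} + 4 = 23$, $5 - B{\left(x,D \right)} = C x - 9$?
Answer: $-268576$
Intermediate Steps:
$C = 42$ ($C = 7 \left(\left(-2\right) \left(-3\right)\right) = 7 \cdot 6 = 42$)
$B{\left(x,D \right)} = 14 - 42 x$ ($B{\left(x,D \right)} = 5 - \left(42 x - 9\right) = 5 - \left(-9 + 42 x\right) = 14 - 42 x$)
$R{\left(q,l \right)} = 19$ ($R{\left(q,l \right)} = -4 + 23 = 19$)
$B{\left(15,12 \right)} \left(R{\left(14,1 \right)} + 417\right) = \left(14 - 630\right) \left(19 + 417\right) = \left(14 - 630\right) 436 = \left(-616\right) 436 = -268576$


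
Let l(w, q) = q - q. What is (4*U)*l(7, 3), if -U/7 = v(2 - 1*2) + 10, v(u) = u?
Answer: 0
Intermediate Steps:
l(w, q) = 0
U = -70 (U = -7*((2 - 1*2) + 10) = -7*((2 - 2) + 10) = -7*(0 + 10) = -7*10 = -70)
(4*U)*l(7, 3) = (4*(-70))*0 = -280*0 = 0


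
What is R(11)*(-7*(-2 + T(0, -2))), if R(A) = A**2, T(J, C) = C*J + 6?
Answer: -3388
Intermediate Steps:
T(J, C) = 6 + C*J
R(11)*(-7*(-2 + T(0, -2))) = 11**2*(-7*(-2 + (6 - 2*0))) = 121*(-7*(-2 + (6 + 0))) = 121*(-7*(-2 + 6)) = 121*(-7*4) = 121*(-28) = -3388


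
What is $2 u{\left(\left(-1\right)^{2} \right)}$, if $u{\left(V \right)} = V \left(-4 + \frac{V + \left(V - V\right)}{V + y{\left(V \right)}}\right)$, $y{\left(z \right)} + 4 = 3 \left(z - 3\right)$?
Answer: $- \frac{74}{9} \approx -8.2222$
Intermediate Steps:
$y{\left(z \right)} = -13 + 3 z$ ($y{\left(z \right)} = -4 + 3 \left(z - 3\right) = -4 + 3 \left(-3 + z\right) = -4 + \left(-9 + 3 z\right) = -13 + 3 z$)
$u{\left(V \right)} = V \left(-4 + \frac{V}{-13 + 4 V}\right)$ ($u{\left(V \right)} = V \left(-4 + \frac{V + \left(V - V\right)}{V + \left(-13 + 3 V\right)}\right) = V \left(-4 + \frac{V + 0}{-13 + 4 V}\right) = V \left(-4 + \frac{V}{-13 + 4 V}\right)$)
$2 u{\left(\left(-1\right)^{2} \right)} = 2 \frac{\left(-1\right)^{2} \left(52 - 15 \left(-1\right)^{2}\right)}{-13 + 4 \left(-1\right)^{2}} = 2 \cdot 1 \frac{1}{-13 + 4 \cdot 1} \left(52 - 15\right) = 2 \cdot 1 \frac{1}{-13 + 4} \left(52 - 15\right) = 2 \cdot 1 \frac{1}{-9} \cdot 37 = 2 \cdot 1 \left(- \frac{1}{9}\right) 37 = 2 \left(- \frac{37}{9}\right) = - \frac{74}{9}$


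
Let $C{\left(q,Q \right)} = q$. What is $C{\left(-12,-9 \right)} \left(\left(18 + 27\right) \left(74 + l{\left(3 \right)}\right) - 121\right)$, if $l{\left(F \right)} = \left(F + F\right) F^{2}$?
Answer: $-67668$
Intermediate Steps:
$l{\left(F \right)} = 2 F^{3}$ ($l{\left(F \right)} = 2 F F^{2} = 2 F^{3}$)
$C{\left(-12,-9 \right)} \left(\left(18 + 27\right) \left(74 + l{\left(3 \right)}\right) - 121\right) = - 12 \left(\left(18 + 27\right) \left(74 + 2 \cdot 3^{3}\right) - 121\right) = - 12 \left(45 \left(74 + 2 \cdot 27\right) - 121\right) = - 12 \left(45 \left(74 + 54\right) - 121\right) = - 12 \left(45 \cdot 128 - 121\right) = - 12 \left(5760 - 121\right) = \left(-12\right) 5639 = -67668$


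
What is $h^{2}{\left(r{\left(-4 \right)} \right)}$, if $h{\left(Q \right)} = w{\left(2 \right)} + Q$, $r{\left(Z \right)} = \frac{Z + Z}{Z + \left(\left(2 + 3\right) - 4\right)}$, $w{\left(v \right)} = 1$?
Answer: $\frac{121}{9} \approx 13.444$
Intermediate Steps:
$r{\left(Z \right)} = \frac{2 Z}{1 + Z}$ ($r{\left(Z \right)} = \frac{2 Z}{Z + \left(5 - 4\right)} = \frac{2 Z}{Z + 1} = \frac{2 Z}{1 + Z}$)
$h{\left(Q \right)} = 1 + Q$
$h^{2}{\left(r{\left(-4 \right)} \right)} = \left(1 + 2 \left(-4\right) \frac{1}{1 - 4}\right)^{2} = \left(1 + 2 \left(-4\right) \frac{1}{-3}\right)^{2} = \left(1 + 2 \left(-4\right) \left(- \frac{1}{3}\right)\right)^{2} = \left(1 + \frac{8}{3}\right)^{2} = \left(\frac{11}{3}\right)^{2} = \frac{121}{9}$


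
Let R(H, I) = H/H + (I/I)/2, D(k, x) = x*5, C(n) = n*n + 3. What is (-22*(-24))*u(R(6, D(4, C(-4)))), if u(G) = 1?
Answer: 528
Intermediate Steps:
C(n) = 3 + n² (C(n) = n² + 3 = 3 + n²)
D(k, x) = 5*x
R(H, I) = 3/2 (R(H, I) = 1 + 1*(½) = 1 + ½ = 3/2)
(-22*(-24))*u(R(6, D(4, C(-4)))) = -22*(-24)*1 = 528*1 = 528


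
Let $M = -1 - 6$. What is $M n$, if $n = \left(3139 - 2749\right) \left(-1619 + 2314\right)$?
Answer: $-1897350$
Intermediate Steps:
$M = -7$
$n = 271050$ ($n = 390 \cdot 695 = 271050$)
$M n = \left(-7\right) 271050 = -1897350$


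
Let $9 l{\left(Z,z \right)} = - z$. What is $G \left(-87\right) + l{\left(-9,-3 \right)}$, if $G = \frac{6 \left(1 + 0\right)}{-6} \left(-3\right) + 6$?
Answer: $- \frac{2348}{3} \approx -782.67$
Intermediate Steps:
$l{\left(Z,z \right)} = - \frac{z}{9}$ ($l{\left(Z,z \right)} = \frac{\left(-1\right) z}{9} = - \frac{z}{9}$)
$G = 9$ ($G = 6 \cdot 1 \left(- \frac{1}{6}\right) \left(-3\right) + 6 = 6 \left(- \frac{1}{6}\right) \left(-3\right) + 6 = \left(-1\right) \left(-3\right) + 6 = 3 + 6 = 9$)
$G \left(-87\right) + l{\left(-9,-3 \right)} = 9 \left(-87\right) - - \frac{1}{3} = -783 + \frac{1}{3} = - \frac{2348}{3}$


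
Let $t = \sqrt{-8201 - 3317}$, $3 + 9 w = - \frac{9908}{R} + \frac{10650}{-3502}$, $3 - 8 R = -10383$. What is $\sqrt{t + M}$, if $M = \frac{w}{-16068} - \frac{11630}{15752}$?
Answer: $\frac{\sqrt{-1439719766589989300327769 + 1950246804663080078574276 i \sqrt{11518}}}{1396512371826} \approx 7.3002 + 7.3506 i$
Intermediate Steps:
$R = \frac{5193}{4}$ ($R = \frac{3}{8} - - \frac{10383}{8} = \frac{3}{8} + \frac{10383}{8} = \frac{5193}{4} \approx 1298.3$)
$w = - \frac{124327186}{81836487}$ ($w = - \frac{1}{3} + \frac{- \frac{9908}{\frac{5193}{4}} + \frac{10650}{-3502}}{9} = - \frac{1}{3} + \frac{\left(-9908\right) \frac{4}{5193} + 10650 \left(- \frac{1}{3502}\right)}{9} = - \frac{1}{3} + \frac{- \frac{39632}{5193} - \frac{5325}{1751}}{9} = - \frac{1}{3} + \frac{1}{9} \left(- \frac{97048357}{9092943}\right) = - \frac{1}{3} - \frac{97048357}{81836487} = - \frac{124327186}{81836487} \approx -1.5192$)
$M = - \frac{1911361833313151}{2589133937365404}$ ($M = - \frac{124327186}{81836487 \left(-16068\right)} - \frac{11630}{15752} = \left(- \frac{124327186}{81836487}\right) \left(- \frac{1}{16068}\right) - \frac{5815}{7876} = \frac{62163593}{657474336558} - \frac{5815}{7876} = - \frac{1911361833313151}{2589133937365404} \approx -0.73822$)
$t = i \sqrt{11518}$ ($t = \sqrt{-11518} = i \sqrt{11518} \approx 107.32 i$)
$\sqrt{t + M} = \sqrt{i \sqrt{11518} - \frac{1911361833313151}{2589133937365404}} = \sqrt{- \frac{1911361833313151}{2589133937365404} + i \sqrt{11518}}$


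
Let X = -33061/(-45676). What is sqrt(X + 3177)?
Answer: sqrt(1657418896747)/22838 ≈ 56.371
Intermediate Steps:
X = 33061/45676 (X = -33061*(-1/45676) = 33061/45676 ≈ 0.72382)
sqrt(X + 3177) = sqrt(33061/45676 + 3177) = sqrt(145145713/45676) = sqrt(1657418896747)/22838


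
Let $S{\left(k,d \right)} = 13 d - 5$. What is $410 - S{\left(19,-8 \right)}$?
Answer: $519$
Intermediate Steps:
$S{\left(k,d \right)} = -5 + 13 d$
$410 - S{\left(19,-8 \right)} = 410 - \left(-5 + 13 \left(-8\right)\right) = 410 - \left(-5 - 104\right) = 410 - -109 = 410 + 109 = 519$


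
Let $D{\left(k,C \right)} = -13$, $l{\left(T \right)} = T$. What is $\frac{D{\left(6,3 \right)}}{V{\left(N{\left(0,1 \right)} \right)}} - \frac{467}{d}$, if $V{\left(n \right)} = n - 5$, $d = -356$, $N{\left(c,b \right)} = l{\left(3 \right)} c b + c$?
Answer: $\frac{6963}{1780} \approx 3.9118$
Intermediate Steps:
$N{\left(c,b \right)} = c + 3 b c$ ($N{\left(c,b \right)} = 3 c b + c = 3 b c + c = c + 3 b c$)
$V{\left(n \right)} = -5 + n$
$\frac{D{\left(6,3 \right)}}{V{\left(N{\left(0,1 \right)} \right)}} - \frac{467}{d} = - \frac{13}{-5 + 0 \left(1 + 3 \cdot 1\right)} - \frac{467}{-356} = - \frac{13}{-5 + 0 \left(1 + 3\right)} - - \frac{467}{356} = - \frac{13}{-5 + 0 \cdot 4} + \frac{467}{356} = - \frac{13}{-5 + 0} + \frac{467}{356} = - \frac{13}{-5} + \frac{467}{356} = \left(-13\right) \left(- \frac{1}{5}\right) + \frac{467}{356} = \frac{13}{5} + \frac{467}{356} = \frac{6963}{1780}$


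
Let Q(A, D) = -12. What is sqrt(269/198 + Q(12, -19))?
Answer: 7*I*sqrt(946)/66 ≈ 3.2621*I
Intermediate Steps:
sqrt(269/198 + Q(12, -19)) = sqrt(269/198 - 12) = sqrt(-2107/198) = 7*I*sqrt(946)/66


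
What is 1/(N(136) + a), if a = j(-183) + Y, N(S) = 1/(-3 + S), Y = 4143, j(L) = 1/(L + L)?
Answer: 48678/201673187 ≈ 0.00024137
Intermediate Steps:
j(L) = 1/(2*L)
a = 1516337/366 (a = (½)/(-183) + 4143 = (½)*(-1/183) + 4143 = -1/366 + 4143 = 1516337/366 ≈ 4143.0)
1/(N(136) + a) = 1/(1/(-3 + 136) + 1516337/366) = 1/(1/133 + 1516337/366) = 1/(201673187/48678) = 48678/201673187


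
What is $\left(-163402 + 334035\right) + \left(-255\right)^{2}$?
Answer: $235658$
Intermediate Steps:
$\left(-163402 + 334035\right) + \left(-255\right)^{2} = 170633 + 65025 = 235658$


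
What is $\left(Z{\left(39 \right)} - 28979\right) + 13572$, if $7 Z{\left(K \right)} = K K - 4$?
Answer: $- \frac{106332}{7} \approx -15190.0$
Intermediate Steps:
$Z{\left(K \right)} = - \frac{4}{7} + \frac{K^{2}}{7}$ ($Z{\left(K \right)} = \frac{K K - 4}{7} = \frac{K^{2} - 4}{7} = \frac{-4 + K^{2}}{7} = - \frac{4}{7} + \frac{K^{2}}{7}$)
$\left(Z{\left(39 \right)} - 28979\right) + 13572 = \left(\left(- \frac{4}{7} + \frac{39^{2}}{7}\right) - 28979\right) + 13572 = \left(\left(- \frac{4}{7} + \frac{1}{7} \cdot 1521\right) - 28979\right) + 13572 = \left(\left(- \frac{4}{7} + \frac{1521}{7}\right) - 28979\right) + 13572 = \left(\frac{1517}{7} - 28979\right) + 13572 = - \frac{201336}{7} + 13572 = - \frac{106332}{7}$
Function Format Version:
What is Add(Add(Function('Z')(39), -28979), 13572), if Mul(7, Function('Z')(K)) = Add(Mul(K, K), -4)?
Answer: Rational(-106332, 7) ≈ -15190.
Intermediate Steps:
Function('Z')(K) = Add(Rational(-4, 7), Mul(Rational(1, 7), Pow(K, 2))) (Function('Z')(K) = Mul(Rational(1, 7), Add(Mul(K, K), -4)) = Mul(Rational(1, 7), Add(Pow(K, 2), -4)) = Mul(Rational(1, 7), Add(-4, Pow(K, 2))) = Add(Rational(-4, 7), Mul(Rational(1, 7), Pow(K, 2))))
Add(Add(Function('Z')(39), -28979), 13572) = Add(Add(Add(Rational(-4, 7), Mul(Rational(1, 7), Pow(39, 2))), -28979), 13572) = Add(Add(Add(Rational(-4, 7), Mul(Rational(1, 7), 1521)), -28979), 13572) = Add(Add(Add(Rational(-4, 7), Rational(1521, 7)), -28979), 13572) = Add(Add(Rational(1517, 7), -28979), 13572) = Add(Rational(-201336, 7), 13572) = Rational(-106332, 7)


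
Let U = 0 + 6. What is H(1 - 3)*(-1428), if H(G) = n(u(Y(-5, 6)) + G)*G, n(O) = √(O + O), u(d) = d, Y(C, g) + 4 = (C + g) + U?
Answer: 2856*√2 ≈ 4039.0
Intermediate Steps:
U = 6
Y(C, g) = 2 + C + g (Y(C, g) = -4 + ((C + g) + 6) = -4 + (6 + C + g) = 2 + C + g)
n(O) = √2*√O (n(O) = √(2*O) = √2*√O)
H(G) = G*√2*√(3 + G) (H(G) = (√2*√((2 - 5 + 6) + G))*G = (√2*√(3 + G))*G = G*√2*√(3 + G))
H(1 - 3)*(-1428) = ((1 - 3)*√(6 + 2*(1 - 3)))*(-1428) = -2*√(6 + 2*(-2))*(-1428) = -2*√(6 - 4)*(-1428) = -2*√2*(-1428) = 2856*√2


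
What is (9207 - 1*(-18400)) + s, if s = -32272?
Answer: -4665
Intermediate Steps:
(9207 - 1*(-18400)) + s = (9207 - 1*(-18400)) - 32272 = (9207 + 18400) - 32272 = 27607 - 32272 = -4665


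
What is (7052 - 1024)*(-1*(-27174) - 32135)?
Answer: -29904908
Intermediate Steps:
(7052 - 1024)*(-1*(-27174) - 32135) = 6028*(27174 - 32135) = 6028*(-4961) = -29904908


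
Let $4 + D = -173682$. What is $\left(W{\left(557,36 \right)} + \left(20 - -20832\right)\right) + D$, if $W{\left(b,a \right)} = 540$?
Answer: $-152294$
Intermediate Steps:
$D = -173686$ ($D = -4 - 173682 = -173686$)
$\left(W{\left(557,36 \right)} + \left(20 - -20832\right)\right) + D = \left(540 + \left(20 - -20832\right)\right) - 173686 = \left(540 + \left(20 + 20832\right)\right) - 173686 = \left(540 + 20852\right) - 173686 = 21392 - 173686 = -152294$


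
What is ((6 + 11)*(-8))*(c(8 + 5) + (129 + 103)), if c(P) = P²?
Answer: -54536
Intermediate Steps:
((6 + 11)*(-8))*(c(8 + 5) + (129 + 103)) = ((6 + 11)*(-8))*((8 + 5)² + (129 + 103)) = (17*(-8))*(13² + 232) = -136*(169 + 232) = -136*401 = -54536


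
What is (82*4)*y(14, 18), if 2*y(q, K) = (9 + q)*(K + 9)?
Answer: 101844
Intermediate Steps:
y(q, K) = (9 + K)*(9 + q)/2 (y(q, K) = ((9 + q)*(K + 9))/2 = ((9 + q)*(9 + K))/2 = ((9 + K)*(9 + q))/2 = (9 + K)*(9 + q)/2)
(82*4)*y(14, 18) = (82*4)*(81/2 + (9/2)*18 + (9/2)*14 + (1/2)*18*14) = 328*(81/2 + 81 + 63 + 126) = 328*(621/2) = 101844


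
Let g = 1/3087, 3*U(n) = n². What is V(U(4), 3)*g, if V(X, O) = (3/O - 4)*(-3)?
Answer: 1/343 ≈ 0.0029155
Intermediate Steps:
U(n) = n²/3
V(X, O) = 12 - 9/O (V(X, O) = (-4 + 3/O)*(-3) = 12 - 9/O)
g = 1/3087 ≈ 0.00032394
V(U(4), 3)*g = (12 - 9/3)*(1/3087) = (12 - 9*⅓)*(1/3087) = (12 - 3)*(1/3087) = 9*(1/3087) = 1/343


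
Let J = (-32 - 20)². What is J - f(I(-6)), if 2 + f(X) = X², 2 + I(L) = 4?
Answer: 2702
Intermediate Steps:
J = 2704 (J = (-52)² = 2704)
I(L) = 2 (I(L) = -2 + 4 = 2)
f(X) = -2 + X²
J - f(I(-6)) = 2704 - (-2 + 2²) = 2704 - (-2 + 4) = 2704 - 1*2 = 2704 - 2 = 2702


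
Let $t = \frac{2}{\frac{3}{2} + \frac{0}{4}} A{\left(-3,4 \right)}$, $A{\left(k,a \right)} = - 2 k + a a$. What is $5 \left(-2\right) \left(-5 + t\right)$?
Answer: $- \frac{730}{3} \approx -243.33$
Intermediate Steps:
$A{\left(k,a \right)} = a^{2} - 2 k$ ($A{\left(k,a \right)} = - 2 k + a^{2} = a^{2} - 2 k$)
$t = \frac{88}{3}$ ($t = \frac{2}{\frac{3}{2} + \frac{0}{4}} \left(4^{2} - -6\right) = \frac{2}{3 \cdot \frac{1}{2} + 0 \cdot \frac{1}{4}} \left(16 + 6\right) = \frac{2}{\frac{3}{2} + 0} \cdot 22 = \frac{2}{\frac{3}{2}} \cdot 22 = 2 \cdot \frac{2}{3} \cdot 22 = \frac{4}{3} \cdot 22 = \frac{88}{3} \approx 29.333$)
$5 \left(-2\right) \left(-5 + t\right) = 5 \left(-2\right) \left(-5 + \frac{88}{3}\right) = \left(-10\right) \frac{73}{3} = - \frac{730}{3}$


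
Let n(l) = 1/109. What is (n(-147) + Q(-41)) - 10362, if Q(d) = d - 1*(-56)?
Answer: -1127822/109 ≈ -10347.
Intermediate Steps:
n(l) = 1/109
Q(d) = 56 + d (Q(d) = d + 56 = 56 + d)
(n(-147) + Q(-41)) - 10362 = (1/109 + (56 - 41)) - 10362 = (1/109 + 15) - 10362 = 1636/109 - 10362 = -1127822/109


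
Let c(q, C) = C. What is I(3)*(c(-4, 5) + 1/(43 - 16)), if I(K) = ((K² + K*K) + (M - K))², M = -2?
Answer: 22984/27 ≈ 851.26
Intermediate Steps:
I(K) = (-2 - K + 2*K²)² (I(K) = ((K² + K*K) + (-2 - K))² = ((K² + K²) + (-2 - K))² = (2*K² + (-2 - K))² = (-2 - K + 2*K²)²)
I(3)*(c(-4, 5) + 1/(43 - 16)) = (2 + 3 - 2*3²)²*(5 + 1/(43 - 16)) = (2 + 3 - 2*9)²*(5 + 1/27) = (2 + 3 - 18)²*(5 + 1/27) = (-13)²*(136/27) = 169*(136/27) = 22984/27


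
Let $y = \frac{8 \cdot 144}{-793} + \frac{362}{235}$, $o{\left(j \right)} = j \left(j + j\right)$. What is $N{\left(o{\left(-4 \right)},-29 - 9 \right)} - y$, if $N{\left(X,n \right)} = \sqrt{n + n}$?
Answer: $- \frac{16346}{186355} + 2 i \sqrt{19} \approx -0.087714 + 8.7178 i$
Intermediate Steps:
$o{\left(j \right)} = 2 j^{2}$ ($o{\left(j \right)} = j 2 j = 2 j^{2}$)
$N{\left(X,n \right)} = \sqrt{2} \sqrt{n}$ ($N{\left(X,n \right)} = \sqrt{2 n} = \sqrt{2} \sqrt{n}$)
$y = \frac{16346}{186355}$ ($y = 1152 \left(- \frac{1}{793}\right) + 362 \cdot \frac{1}{235} = - \frac{1152}{793} + \frac{362}{235} = \frac{16346}{186355} \approx 0.087714$)
$N{\left(o{\left(-4 \right)},-29 - 9 \right)} - y = \sqrt{2} \sqrt{-29 - 9} - \frac{16346}{186355} = \sqrt{2} \sqrt{-38} - \frac{16346}{186355} = \sqrt{2} i \sqrt{38} - \frac{16346}{186355} = 2 i \sqrt{19} - \frac{16346}{186355} = - \frac{16346}{186355} + 2 i \sqrt{19}$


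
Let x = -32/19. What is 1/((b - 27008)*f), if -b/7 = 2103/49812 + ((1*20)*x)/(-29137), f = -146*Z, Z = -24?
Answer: -328286579/31068088458596916 ≈ -1.0567e-8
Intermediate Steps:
x = -32/19 (x = -32*1/19 = -32/19 ≈ -1.6842)
f = 3504 (f = -146*(-24) = 3504)
b = -398702263/1313146316 (b = -7*(2103/49812 + ((1*20)*(-32/19))/(-29137)) = -7*(2103*(1/49812) + (20*(-32/19))*(-1/29137)) = -7*(701/16604 - 640/19*(-1/29137)) = -7*(701/16604 + 640/553603) = -7*398702263/9192024212 = -398702263/1313146316 ≈ -0.30362)
1/((b - 27008)*f) = 1/(-398702263/1313146316 - 27008*3504) = (1/3504)/(-35465854404791/1313146316) = -1313146316/35465854404791*1/3504 = -328286579/31068088458596916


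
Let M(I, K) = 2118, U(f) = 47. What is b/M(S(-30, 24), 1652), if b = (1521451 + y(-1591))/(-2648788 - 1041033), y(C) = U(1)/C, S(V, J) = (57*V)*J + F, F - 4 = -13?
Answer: -1210314247/6216865018449 ≈ -0.00019468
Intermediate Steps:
F = -9 (F = 4 - 13 = -9)
S(V, J) = -9 + 57*J*V (S(V, J) = (57*V)*J - 9 = 57*J*V - 9 = -9 + 57*J*V)
y(C) = 47/C
b = -2420628494/5870505211 (b = (1521451 + 47/(-1591))/(-2648788 - 1041033) = (1521451 + 47*(-1/1591))/(-3689821) = (1521451 - 47/1591)*(-1/3689821) = (2420628494/1591)*(-1/3689821) = -2420628494/5870505211 ≈ -0.41234)
b/M(S(-30, 24), 1652) = -2420628494/5870505211/2118 = -2420628494/5870505211*1/2118 = -1210314247/6216865018449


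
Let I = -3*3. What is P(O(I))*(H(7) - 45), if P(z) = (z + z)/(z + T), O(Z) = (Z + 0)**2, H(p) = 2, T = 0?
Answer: -86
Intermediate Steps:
I = -9
O(Z) = Z**2
P(z) = 2 (P(z) = (z + z)/(z + 0) = (2*z)/z = 2)
P(O(I))*(H(7) - 45) = 2*(2 - 45) = 2*(-43) = -86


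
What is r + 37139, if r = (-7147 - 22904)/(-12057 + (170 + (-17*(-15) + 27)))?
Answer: 431028146/11605 ≈ 37142.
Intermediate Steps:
r = 30051/11605 (r = -30051/(-12057 + (170 + (255 + 27))) = -30051/(-12057 + (170 + 282)) = -30051/(-12057 + 452) = -30051/(-11605) = -30051*(-1/11605) = 30051/11605 ≈ 2.5895)
r + 37139 = 30051/11605 + 37139 = 431028146/11605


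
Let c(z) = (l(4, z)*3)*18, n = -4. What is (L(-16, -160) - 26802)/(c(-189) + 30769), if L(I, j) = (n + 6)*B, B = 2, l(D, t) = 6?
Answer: -26798/31093 ≈ -0.86187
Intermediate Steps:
L(I, j) = 4 (L(I, j) = (-4 + 6)*2 = 2*2 = 4)
c(z) = 324 (c(z) = (6*3)*18 = 18*18 = 324)
(L(-16, -160) - 26802)/(c(-189) + 30769) = (4 - 26802)/(324 + 30769) = -26798/31093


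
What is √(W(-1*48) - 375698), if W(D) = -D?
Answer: 5*I*√15026 ≈ 612.9*I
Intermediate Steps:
√(W(-1*48) - 375698) = √(-(-1)*48 - 375698) = √(-1*(-48) - 375698) = √(48 - 375698) = √(-375650) = 5*I*√15026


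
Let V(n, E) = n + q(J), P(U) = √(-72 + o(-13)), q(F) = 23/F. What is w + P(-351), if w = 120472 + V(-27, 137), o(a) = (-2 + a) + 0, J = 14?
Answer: 1686253/14 + I*√87 ≈ 1.2045e+5 + 9.3274*I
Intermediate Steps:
o(a) = -2 + a
P(U) = I*√87 (P(U) = √(-72 + (-2 - 13)) = √(-72 - 15) = √(-87) = I*√87)
V(n, E) = 23/14 + n (V(n, E) = n + 23/14 = 23/14 + n)
w = 1686253/14 (w = 120472 + (23/14 - 27) = 120472 - 355/14 = 1686253/14 ≈ 1.2045e+5)
w + P(-351) = 1686253/14 + I*√87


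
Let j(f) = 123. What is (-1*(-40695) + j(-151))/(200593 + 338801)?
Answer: 6803/89899 ≈ 0.075674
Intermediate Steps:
(-1*(-40695) + j(-151))/(200593 + 338801) = (-1*(-40695) + 123)/(200593 + 338801) = (40695 + 123)/539394 = 40818*(1/539394) = 6803/89899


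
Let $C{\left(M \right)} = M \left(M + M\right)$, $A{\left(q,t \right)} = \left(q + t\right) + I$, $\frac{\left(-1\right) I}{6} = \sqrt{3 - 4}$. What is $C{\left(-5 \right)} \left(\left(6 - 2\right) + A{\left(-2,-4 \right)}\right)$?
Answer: $-100 - 300 i \approx -100.0 - 300.0 i$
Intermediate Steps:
$I = - 6 i$ ($I = - 6 \sqrt{3 - 4} = - 6 \sqrt{-1} = - 6 i \approx - 6.0 i$)
$A{\left(q,t \right)} = q + t - 6 i$ ($A{\left(q,t \right)} = \left(q + t\right) - 6 i = q + t - 6 i$)
$C{\left(M \right)} = 2 M^{2}$ ($C{\left(M \right)} = M 2 M = 2 M^{2}$)
$C{\left(-5 \right)} \left(\left(6 - 2\right) + A{\left(-2,-4 \right)}\right) = 2 \left(-5\right)^{2} \left(\left(6 - 2\right) - \left(6 + 6 i\right)\right) = 2 \cdot 25 \left(\left(6 - 2\right) - \left(6 + 6 i\right)\right) = 50 \left(4 - \left(6 + 6 i\right)\right) = 50 \left(-2 - 6 i\right) = -100 - 300 i$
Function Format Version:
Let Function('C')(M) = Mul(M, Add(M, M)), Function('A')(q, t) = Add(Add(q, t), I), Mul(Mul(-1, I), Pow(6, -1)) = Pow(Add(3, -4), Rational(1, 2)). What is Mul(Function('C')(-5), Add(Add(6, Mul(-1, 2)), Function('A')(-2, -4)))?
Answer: Add(-100, Mul(-300, I)) ≈ Add(-100.00, Mul(-300.00, I))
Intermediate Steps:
I = Mul(-6, I) (I = Mul(-6, Pow(Add(3, -4), Rational(1, 2))) = Mul(-6, Pow(-1, Rational(1, 2))) = Mul(-6, I) ≈ Mul(-6.0000, I))
Function('A')(q, t) = Add(q, t, Mul(-6, I)) (Function('A')(q, t) = Add(Add(q, t), Mul(-6, I)) = Add(q, t, Mul(-6, I)))
Function('C')(M) = Mul(2, Pow(M, 2)) (Function('C')(M) = Mul(M, Mul(2, M)) = Mul(2, Pow(M, 2)))
Mul(Function('C')(-5), Add(Add(6, Mul(-1, 2)), Function('A')(-2, -4))) = Mul(Mul(2, Pow(-5, 2)), Add(Add(6, Mul(-1, 2)), Add(-2, -4, Mul(-6, I)))) = Mul(Mul(2, 25), Add(Add(6, -2), Add(-6, Mul(-6, I)))) = Mul(50, Add(4, Add(-6, Mul(-6, I)))) = Mul(50, Add(-2, Mul(-6, I))) = Add(-100, Mul(-300, I))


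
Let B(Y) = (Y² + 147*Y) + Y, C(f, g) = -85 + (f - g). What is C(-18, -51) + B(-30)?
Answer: -3592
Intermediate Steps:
C(f, g) = -85 + f - g
B(Y) = Y² + 148*Y
C(-18, -51) + B(-30) = (-85 - 18 - 1*(-51)) - 30*(148 - 30) = (-85 - 18 + 51) - 30*118 = -52 - 3540 = -3592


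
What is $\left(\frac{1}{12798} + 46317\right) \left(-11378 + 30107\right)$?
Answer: $\frac{1233543896327}{1422} \approx 8.6747 \cdot 10^{8}$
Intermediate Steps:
$\left(\frac{1}{12798} + 46317\right) \left(-11378 + 30107\right) = \left(\frac{1}{12798} + 46317\right) 18729 = \frac{592764967}{12798} \cdot 18729 = \frac{1233543896327}{1422}$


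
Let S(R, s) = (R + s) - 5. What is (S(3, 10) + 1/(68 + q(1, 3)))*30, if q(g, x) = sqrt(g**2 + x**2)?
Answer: 184900/769 - 5*sqrt(10)/769 ≈ 240.42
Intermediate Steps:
S(R, s) = -5 + R + s
(S(3, 10) + 1/(68 + q(1, 3)))*30 = ((-5 + 3 + 10) + 1/(68 + sqrt(1**2 + 3**2)))*30 = (8 + 1/(68 + sqrt(1 + 9)))*30 = (8 + 1/(68 + sqrt(10)))*30 = 240 + 30/(68 + sqrt(10))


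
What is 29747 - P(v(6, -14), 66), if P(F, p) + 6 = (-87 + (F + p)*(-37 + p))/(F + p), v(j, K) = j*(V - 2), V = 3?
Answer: 713405/24 ≈ 29725.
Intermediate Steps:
v(j, K) = j (v(j, K) = j*(3 - 2) = j*1 = j)
P(F, p) = -6 + (-87 + (-37 + p)*(F + p))/(F + p) (P(F, p) = -6 + (-87 + (F + p)*(-37 + p))/(F + p) = -6 + (-87 + (-37 + p)*(F + p))/(F + p))
29747 - P(v(6, -14), 66) = 29747 - (-87 + 66**2 - 43*6 - 43*66 + 6*66)/(6 + 66) = 29747 - (-87 + 4356 - 258 - 2838 + 396)/72 = 29747 - 1569/72 = 29747 - 1*523/24 = 29747 - 523/24 = 713405/24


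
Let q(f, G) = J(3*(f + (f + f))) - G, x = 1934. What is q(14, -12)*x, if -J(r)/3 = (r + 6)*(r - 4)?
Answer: -93412200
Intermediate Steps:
J(r) = -3*(-4 + r)*(6 + r) (J(r) = -3*(r + 6)*(r - 4) = -3*(6 + r)*(-4 + r) = -3*(-4 + r)*(6 + r))
q(f, G) = 72 - G - 243*f² - 54*f (q(f, G) = (72 - 18*(f + (f + f)) - 3*9*(f + (f + f))²) - G = (72 - 18*(f + 2*f) - 3*9*(f + 2*f)²) - G = (72 - 18*3*f - 3*81*f²) - G = (72 - 54*f - 3*81*f²) - G = (72 - 54*f - 243*f²) - G = (72 - 243*f² - 54*f) - G = 72 - G - 243*f² - 54*f)
q(14, -12)*x = (72 - 1*(-12) - 243*14² - 54*14)*1934 = (72 + 12 - 243*196 - 756)*1934 = (72 + 12 - 47628 - 756)*1934 = -48300*1934 = -93412200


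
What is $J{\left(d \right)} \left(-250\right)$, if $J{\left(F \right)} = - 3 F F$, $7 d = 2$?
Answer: $\frac{3000}{49} \approx 61.224$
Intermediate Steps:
$d = \frac{2}{7}$ ($d = \frac{1}{7} \cdot 2 = \frac{2}{7} \approx 0.28571$)
$J{\left(F \right)} = - 3 F^{2}$
$J{\left(d \right)} \left(-250\right) = - 3 \left(\frac{2}{7}\right)^{2} \left(-250\right) = \left(-3\right) \frac{4}{49} \left(-250\right) = \left(- \frac{12}{49}\right) \left(-250\right) = \frac{3000}{49}$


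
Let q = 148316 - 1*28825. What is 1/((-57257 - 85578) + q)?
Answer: -1/23344 ≈ -4.2838e-5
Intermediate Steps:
q = 119491 (q = 148316 - 28825 = 119491)
1/((-57257 - 85578) + q) = 1/((-57257 - 85578) + 119491) = 1/(-142835 + 119491) = 1/(-23344) = -1/23344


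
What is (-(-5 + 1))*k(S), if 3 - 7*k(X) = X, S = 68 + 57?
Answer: -488/7 ≈ -69.714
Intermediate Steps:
S = 125
k(X) = 3/7 - X/7
(-(-5 + 1))*k(S) = (-(-5 + 1))*(3/7 - ⅐*125) = (-1*(-4))*(3/7 - 125/7) = 4*(-122/7) = -488/7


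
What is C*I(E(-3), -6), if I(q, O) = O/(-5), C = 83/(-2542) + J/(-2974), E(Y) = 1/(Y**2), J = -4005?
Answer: 14900802/9449885 ≈ 1.5768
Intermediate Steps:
E(Y) = Y**(-2)
C = 2483467/1889977 (C = 83/(-2542) - 4005/(-2974) = 83*(-1/2542) - 4005*(-1/2974) = -83/2542 + 4005/2974 = 2483467/1889977 ≈ 1.3140)
I(q, O) = -O/5 (I(q, O) = O*(-1/5) = -O/5)
C*I(E(-3), -6) = 2483467*(-1/5*(-6))/1889977 = (2483467/1889977)*(6/5) = 14900802/9449885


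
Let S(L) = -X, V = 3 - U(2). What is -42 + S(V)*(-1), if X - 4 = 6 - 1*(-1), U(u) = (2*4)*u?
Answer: -31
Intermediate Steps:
U(u) = 8*u
V = -13 (V = 3 - 8*2 = 3 - 1*16 = 3 - 16 = -13)
X = 11 (X = 4 + (6 - 1*(-1)) = 4 + (6 + 1) = 4 + 7 = 11)
S(L) = -11 (S(L) = -1*11 = -11)
-42 + S(V)*(-1) = -42 - 11*(-1) = -42 + 11 = -31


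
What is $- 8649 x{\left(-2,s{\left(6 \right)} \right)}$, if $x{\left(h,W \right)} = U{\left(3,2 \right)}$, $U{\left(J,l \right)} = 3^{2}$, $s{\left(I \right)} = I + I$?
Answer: $-77841$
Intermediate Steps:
$s{\left(I \right)} = 2 I$
$U{\left(J,l \right)} = 9$
$x{\left(h,W \right)} = 9$
$- 8649 x{\left(-2,s{\left(6 \right)} \right)} = \left(-8649\right) 9 = -77841$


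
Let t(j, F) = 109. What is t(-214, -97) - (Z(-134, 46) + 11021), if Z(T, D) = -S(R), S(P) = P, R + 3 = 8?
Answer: -10907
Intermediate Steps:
R = 5 (R = -3 + 8 = 5)
Z(T, D) = -5 (Z(T, D) = -1*5 = -5)
t(-214, -97) - (Z(-134, 46) + 11021) = 109 - (-5 + 11021) = 109 - 1*11016 = 109 - 11016 = -10907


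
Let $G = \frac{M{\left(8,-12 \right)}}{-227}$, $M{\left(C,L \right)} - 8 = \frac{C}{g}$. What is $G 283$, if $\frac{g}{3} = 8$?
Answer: $- \frac{7075}{681} \approx -10.389$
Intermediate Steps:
$g = 24$ ($g = 3 \cdot 8 = 24$)
$M{\left(C,L \right)} = 8 + \frac{C}{24}$
$G = - \frac{25}{681}$ ($G = \frac{8 + \frac{1}{24} \cdot 8}{-227} = \left(8 + \frac{1}{3}\right) \left(- \frac{1}{227}\right) = \frac{25}{3} \left(- \frac{1}{227}\right) = - \frac{25}{681} \approx -0.036711$)
$G 283 = \left(- \frac{25}{681}\right) 283 = - \frac{7075}{681}$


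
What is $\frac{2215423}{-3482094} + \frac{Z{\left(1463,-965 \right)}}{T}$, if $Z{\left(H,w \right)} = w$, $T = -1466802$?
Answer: $- \frac{38645555554}{60804076707} \approx -0.63558$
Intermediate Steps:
$\frac{2215423}{-3482094} + \frac{Z{\left(1463,-965 \right)}}{T} = \frac{2215423}{-3482094} - \frac{965}{-1466802} = 2215423 \left(- \frac{1}{3482094}\right) - - \frac{965}{1466802} = - \frac{316489}{497442} + \frac{965}{1466802} = - \frac{38645555554}{60804076707}$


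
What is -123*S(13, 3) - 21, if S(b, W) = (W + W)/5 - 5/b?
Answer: -7884/65 ≈ -121.29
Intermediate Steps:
S(b, W) = -5/b + 2*W/5 (S(b, W) = (2*W)*(⅕) - 5/b = 2*W/5 - 5/b = -5/b + 2*W/5)
-123*S(13, 3) - 21 = -123*(-5/13 + (⅖)*3) - 21 = -123*(-5*1/13 + 6/5) - 21 = -123*(-5/13 + 6/5) - 21 = -123*53/65 - 21 = -6519/65 - 21 = -7884/65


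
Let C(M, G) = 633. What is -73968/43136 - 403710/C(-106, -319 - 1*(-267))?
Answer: -363776173/568856 ≈ -639.49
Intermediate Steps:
-73968/43136 - 403710/C(-106, -319 - 1*(-267)) = -73968/43136 - 403710/633 = -73968*1/43136 - 403710*1/633 = -4623/2696 - 134570/211 = -363776173/568856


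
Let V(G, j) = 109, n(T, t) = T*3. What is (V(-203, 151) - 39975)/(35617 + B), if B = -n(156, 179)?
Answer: -39866/35149 ≈ -1.1342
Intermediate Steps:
n(T, t) = 3*T
B = -468 (B = -3*156 = -1*468 = -468)
(V(-203, 151) - 39975)/(35617 + B) = (109 - 39975)/(35617 - 468) = -39866/35149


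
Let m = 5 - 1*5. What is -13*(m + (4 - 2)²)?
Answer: -52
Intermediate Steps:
m = 0 (m = 5 - 5 = 0)
-13*(m + (4 - 2)²) = -13*(0 + (4 - 2)²) = -13*(0 + 2²) = -13*(0 + 4) = -13*4 = -52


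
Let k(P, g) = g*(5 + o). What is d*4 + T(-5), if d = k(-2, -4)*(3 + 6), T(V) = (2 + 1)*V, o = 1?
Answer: -879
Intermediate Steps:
k(P, g) = 6*g (k(P, g) = g*(5 + 1) = g*6 = 6*g)
T(V) = 3*V
d = -216 (d = (6*(-4))*(3 + 6) = -24*9 = -216)
d*4 + T(-5) = -216*4 + 3*(-5) = -864 - 15 = -879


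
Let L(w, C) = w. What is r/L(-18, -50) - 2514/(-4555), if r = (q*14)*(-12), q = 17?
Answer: 2175722/13665 ≈ 159.22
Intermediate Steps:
r = -2856 (r = (17*14)*(-12) = 238*(-12) = -2856)
r/L(-18, -50) - 2514/(-4555) = -2856/(-18) - 2514/(-4555) = -2856*(-1/18) - 2514*(-1/4555) = 476/3 + 2514/4555 = 2175722/13665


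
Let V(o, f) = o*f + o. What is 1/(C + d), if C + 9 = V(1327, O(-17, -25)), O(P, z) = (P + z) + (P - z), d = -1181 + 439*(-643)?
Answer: -1/327258 ≈ -3.0557e-6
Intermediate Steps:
d = -283458 (d = -1181 - 282277 = -283458)
O(P, z) = 2*P
V(o, f) = o + f*o (V(o, f) = f*o + o = o + f*o)
C = -43800 (C = -9 + 1327*(1 + 2*(-17)) = -9 + 1327*(1 - 34) = -9 + 1327*(-33) = -9 - 43791 = -43800)
1/(C + d) = 1/(-43800 - 283458) = 1/(-327258) = -1/327258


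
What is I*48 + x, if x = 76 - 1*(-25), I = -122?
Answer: -5755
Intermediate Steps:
x = 101 (x = 76 + 25 = 101)
I*48 + x = -122*48 + 101 = -5856 + 101 = -5755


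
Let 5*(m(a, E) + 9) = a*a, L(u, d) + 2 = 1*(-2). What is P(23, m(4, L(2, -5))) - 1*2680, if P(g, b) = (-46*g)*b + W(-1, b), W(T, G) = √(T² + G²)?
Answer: 17282/5 + √866/5 ≈ 3462.3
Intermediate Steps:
L(u, d) = -4 (L(u, d) = -2 + 1*(-2) = -2 - 2 = -4)
m(a, E) = -9 + a²/5 (m(a, E) = -9 + (a*a)/5 = -9 + a²/5)
W(T, G) = √(G² + T²)
P(g, b) = √(1 + b²) - 46*b*g (P(g, b) = (-46*g)*b + √(b² + (-1)²) = -46*b*g + √(b² + 1) = -46*b*g + √(1 + b²) = √(1 + b²) - 46*b*g)
P(23, m(4, L(2, -5))) - 1*2680 = (√(1 + (-9 + (⅕)*4²)²) - 46*(-9 + (⅕)*4²)*23) - 1*2680 = (√(1 + (-9 + (⅕)*16)²) - 46*(-9 + (⅕)*16)*23) - 2680 = (√(1 + (-9 + 16/5)²) - 46*(-9 + 16/5)*23) - 2680 = (√(1 + (-29/5)²) - 46*(-29/5)*23) - 2680 = (√(1 + 841/25) + 30682/5) - 2680 = (√(866/25) + 30682/5) - 2680 = (√866/5 + 30682/5) - 2680 = (30682/5 + √866/5) - 2680 = 17282/5 + √866/5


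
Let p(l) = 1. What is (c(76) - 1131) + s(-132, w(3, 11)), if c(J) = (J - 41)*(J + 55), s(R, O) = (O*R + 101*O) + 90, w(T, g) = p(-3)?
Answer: 3513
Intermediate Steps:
w(T, g) = 1
s(R, O) = 90 + 101*O + O*R (s(R, O) = (101*O + O*R) + 90 = 90 + 101*O + O*R)
c(J) = (-41 + J)*(55 + J)
(c(76) - 1131) + s(-132, w(3, 11)) = ((-2255 + 76² + 14*76) - 1131) + (90 + 101*1 + 1*(-132)) = ((-2255 + 5776 + 1064) - 1131) + (90 + 101 - 132) = (4585 - 1131) + 59 = 3454 + 59 = 3513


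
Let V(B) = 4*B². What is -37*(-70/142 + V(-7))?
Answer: -513597/71 ≈ -7233.8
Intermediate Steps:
-37*(-70/142 + V(-7)) = -37*(-70/142 + 4*(-7)²) = -37*(-70*1/142 + 4*49) = -37*(-35/71 + 196) = -37*13881/71 = -513597/71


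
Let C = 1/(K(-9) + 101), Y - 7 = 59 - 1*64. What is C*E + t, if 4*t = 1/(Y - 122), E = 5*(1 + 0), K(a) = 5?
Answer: 1147/25440 ≈ 0.045087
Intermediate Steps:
Y = 2 (Y = 7 + (59 - 1*64) = 7 + (59 - 64) = 7 - 5 = 2)
E = 5 (E = 5*1 = 5)
C = 1/106 (C = 1/(5 + 101) = 1/106 ≈ 0.0094340)
t = -1/480 (t = 1/(4*(2 - 122)) = (1/4)/(-120) = (1/4)*(-1/120) = -1/480 ≈ -0.0020833)
C*E + t = (1/106)*5 - 1/480 = 5/106 - 1/480 = 1147/25440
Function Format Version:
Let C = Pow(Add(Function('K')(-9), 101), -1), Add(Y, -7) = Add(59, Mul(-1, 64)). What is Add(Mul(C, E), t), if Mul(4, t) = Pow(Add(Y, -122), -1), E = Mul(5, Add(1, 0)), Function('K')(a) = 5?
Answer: Rational(1147, 25440) ≈ 0.045087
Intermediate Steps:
Y = 2 (Y = Add(7, Add(59, Mul(-1, 64))) = Add(7, Add(59, -64)) = Add(7, -5) = 2)
E = 5 (E = Mul(5, 1) = 5)
C = Rational(1, 106) (C = Pow(Add(5, 101), -1) = Pow(106, -1) = Rational(1, 106) ≈ 0.0094340)
t = Rational(-1, 480) (t = Mul(Rational(1, 4), Pow(Add(2, -122), -1)) = Mul(Rational(1, 4), Pow(-120, -1)) = Mul(Rational(1, 4), Rational(-1, 120)) = Rational(-1, 480) ≈ -0.0020833)
Add(Mul(C, E), t) = Add(Mul(Rational(1, 106), 5), Rational(-1, 480)) = Add(Rational(5, 106), Rational(-1, 480)) = Rational(1147, 25440)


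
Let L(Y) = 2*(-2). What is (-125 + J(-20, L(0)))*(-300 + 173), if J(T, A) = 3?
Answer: 15494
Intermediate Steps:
L(Y) = -4
(-125 + J(-20, L(0)))*(-300 + 173) = (-125 + 3)*(-300 + 173) = -122*(-127) = 15494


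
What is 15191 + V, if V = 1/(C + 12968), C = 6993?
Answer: 303227552/19961 ≈ 15191.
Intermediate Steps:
V = 1/19961 (V = 1/(6993 + 12968) = 1/19961 ≈ 5.0098e-5)
15191 + V = 15191 + 1/19961 = 303227552/19961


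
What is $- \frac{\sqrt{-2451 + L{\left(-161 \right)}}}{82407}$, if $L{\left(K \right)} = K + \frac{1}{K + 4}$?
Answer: $- \frac{i \sqrt{7153705}}{4312633} \approx - 0.00062019 i$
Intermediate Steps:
$L{\left(K \right)} = K + \frac{1}{4 + K}$
$- \frac{\sqrt{-2451 + L{\left(-161 \right)}}}{82407} = - \frac{\sqrt{-2451 + \frac{1 + \left(-161\right)^{2} + 4 \left(-161\right)}{4 - 161}}}{82407} = - \frac{\sqrt{-2451 + \frac{1 + 25921 - 644}{-157}}}{82407} = - \frac{\sqrt{-2451 - \frac{25278}{157}}}{82407} = - \frac{\sqrt{- \frac{410085}{157}}}{82407} = - \frac{\frac{3}{157} i \sqrt{7153705}}{82407} = - \frac{i \sqrt{7153705}}{4312633}$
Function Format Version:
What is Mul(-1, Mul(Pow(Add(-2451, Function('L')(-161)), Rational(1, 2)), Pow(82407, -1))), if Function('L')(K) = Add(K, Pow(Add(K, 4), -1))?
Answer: Mul(Rational(-1, 4312633), I, Pow(7153705, Rational(1, 2))) ≈ Mul(-0.00062019, I)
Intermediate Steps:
Function('L')(K) = Add(K, Pow(Add(4, K), -1))
Mul(-1, Mul(Pow(Add(-2451, Function('L')(-161)), Rational(1, 2)), Pow(82407, -1))) = Mul(-1, Mul(Pow(Add(-2451, Mul(Pow(Add(4, -161), -1), Add(1, Pow(-161, 2), Mul(4, -161)))), Rational(1, 2)), Pow(82407, -1))) = Mul(-1, Mul(Pow(Add(-2451, Mul(Pow(-157, -1), Add(1, 25921, -644))), Rational(1, 2)), Rational(1, 82407))) = Mul(-1, Mul(Pow(Add(-2451, Mul(Rational(-1, 157), 25278)), Rational(1, 2)), Rational(1, 82407))) = Mul(-1, Mul(Pow(Add(-2451, Rational(-25278, 157)), Rational(1, 2)), Rational(1, 82407))) = Mul(-1, Mul(Pow(Rational(-410085, 157), Rational(1, 2)), Rational(1, 82407))) = Mul(-1, Mul(Mul(Rational(3, 157), I, Pow(7153705, Rational(1, 2))), Rational(1, 82407))) = Mul(-1, Mul(Rational(1, 4312633), I, Pow(7153705, Rational(1, 2)))) = Mul(Rational(-1, 4312633), I, Pow(7153705, Rational(1, 2)))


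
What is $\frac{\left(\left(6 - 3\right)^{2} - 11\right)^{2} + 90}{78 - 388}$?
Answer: $- \frac{47}{155} \approx -0.30323$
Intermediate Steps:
$\frac{\left(\left(6 - 3\right)^{2} - 11\right)^{2} + 90}{78 - 388} = \frac{\left(3^{2} - 11\right)^{2} + 90}{-310} = \left(\left(9 - 11\right)^{2} + 90\right) \left(- \frac{1}{310}\right) = \left(\left(-2\right)^{2} + 90\right) \left(- \frac{1}{310}\right) = \left(4 + 90\right) \left(- \frac{1}{310}\right) = 94 \left(- \frac{1}{310}\right) = - \frac{47}{155}$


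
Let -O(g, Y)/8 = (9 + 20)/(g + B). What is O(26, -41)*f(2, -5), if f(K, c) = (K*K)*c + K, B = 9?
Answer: 4176/35 ≈ 119.31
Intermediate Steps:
O(g, Y) = -232/(9 + g) (O(g, Y) = -8*(9 + 20)/(g + 9) = -232/(9 + g))
f(K, c) = K + c*K² (f(K, c) = K²*c + K = c*K² + K = K + c*K²)
O(26, -41)*f(2, -5) = (-232/(9 + 26))*(2*(1 + 2*(-5))) = (-232/35)*(2*(1 - 10)) = (-232*1/35)*(2*(-9)) = -232/35*(-18) = 4176/35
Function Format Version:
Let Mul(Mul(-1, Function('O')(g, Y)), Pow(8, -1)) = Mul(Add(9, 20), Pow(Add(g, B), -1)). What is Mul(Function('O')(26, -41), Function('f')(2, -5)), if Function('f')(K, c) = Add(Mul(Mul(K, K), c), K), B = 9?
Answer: Rational(4176, 35) ≈ 119.31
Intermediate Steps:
Function('O')(g, Y) = Mul(-232, Pow(Add(9, g), -1)) (Function('O')(g, Y) = Mul(-8, Mul(Add(9, 20), Pow(Add(g, 9), -1))) = Mul(-8, Mul(29, Pow(Add(9, g), -1))) = Mul(-232, Pow(Add(9, g), -1)))
Function('f')(K, c) = Add(K, Mul(c, Pow(K, 2))) (Function('f')(K, c) = Add(Mul(Pow(K, 2), c), K) = Add(Mul(c, Pow(K, 2)), K) = Add(K, Mul(c, Pow(K, 2))))
Mul(Function('O')(26, -41), Function('f')(2, -5)) = Mul(Mul(-232, Pow(Add(9, 26), -1)), Mul(2, Add(1, Mul(2, -5)))) = Mul(Mul(-232, Pow(35, -1)), Mul(2, Add(1, -10))) = Mul(Mul(-232, Rational(1, 35)), Mul(2, -9)) = Mul(Rational(-232, 35), -18) = Rational(4176, 35)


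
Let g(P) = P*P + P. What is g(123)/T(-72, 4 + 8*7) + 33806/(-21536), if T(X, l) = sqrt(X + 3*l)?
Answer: -16903/10768 + 2542*sqrt(3)/3 ≈ 1466.1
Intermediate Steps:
g(P) = P + P**2 (g(P) = P**2 + P = P + P**2)
g(123)/T(-72, 4 + 8*7) + 33806/(-21536) = (123*(1 + 123))/(sqrt(-72 + 3*(4 + 8*7))) + 33806/(-21536) = (123*124)/(sqrt(-72 + 3*(4 + 56))) + 33806*(-1/21536) = 15252/(sqrt(-72 + 3*60)) - 16903/10768 = 15252/(sqrt(-72 + 180)) - 16903/10768 = 15252/(sqrt(108)) - 16903/10768 = 15252/((6*sqrt(3))) - 16903/10768 = 15252*(sqrt(3)/18) - 16903/10768 = 2542*sqrt(3)/3 - 16903/10768 = -16903/10768 + 2542*sqrt(3)/3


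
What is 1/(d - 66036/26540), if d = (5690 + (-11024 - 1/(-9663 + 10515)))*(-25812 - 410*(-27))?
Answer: 942170/74086447684677 ≈ 1.2717e-8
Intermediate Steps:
d = 11166006033/142 (d = (5690 + (-11024 - 1/852))*(-25812 + 11070) = (5690 + (-11024 - 1*1/852))*(-14742) = (5690 + (-11024 - 1/852))*(-14742) = (5690 - 9392449/852)*(-14742) = -4544569/852*(-14742) = 11166006033/142 ≈ 7.8634e+7)
1/(d - 66036/26540) = 1/(11166006033/142 - 66036/26540) = 1/(11166006033/142 - 66036*1/26540) = 1/(11166006033/142 - 16509/6635) = 1/(74086447684677/942170) = 942170/74086447684677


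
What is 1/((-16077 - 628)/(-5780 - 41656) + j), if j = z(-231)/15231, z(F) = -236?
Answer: 80277524/27026551 ≈ 2.9703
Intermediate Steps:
j = -236/15231 ≈ -0.015495
1/((-16077 - 628)/(-5780 - 41656) + j) = 1/((-16077 - 628)/(-5780 - 41656) - 236/15231) = 1/(-16705/(-47436) - 236/15231) = 1/(-16705*(-1/47436) - 236/15231) = 1/(16705/47436 - 236/15231) = 1/(27026551/80277524) = 80277524/27026551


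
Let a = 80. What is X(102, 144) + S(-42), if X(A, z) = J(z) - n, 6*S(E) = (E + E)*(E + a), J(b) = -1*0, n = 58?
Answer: -590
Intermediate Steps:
J(b) = 0
S(E) = E*(80 + E)/3 (S(E) = ((E + E)*(E + 80))/6 = ((2*E)*(80 + E))/6 = (2*E*(80 + E))/6 = E*(80 + E)/3)
X(A, z) = -58 (X(A, z) = 0 - 1*58 = 0 - 58 = -58)
X(102, 144) + S(-42) = -58 + (1/3)*(-42)*(80 - 42) = -58 + (1/3)*(-42)*38 = -58 - 532 = -590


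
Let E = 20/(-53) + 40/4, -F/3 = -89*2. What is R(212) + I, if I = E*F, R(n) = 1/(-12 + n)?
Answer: 54468053/10600 ≈ 5138.5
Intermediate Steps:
F = 534 (F = -(-267)*2 = -3*(-178) = 534)
E = 510/53 (E = 20*(-1/53) + 40*(¼) = -20/53 + 10 = 510/53 ≈ 9.6226)
I = 272340/53 (I = (510/53)*534 = 272340/53 ≈ 5138.5)
R(212) + I = 1/(-12 + 212) + 272340/53 = 1/200 + 272340/53 = 54468053/10600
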